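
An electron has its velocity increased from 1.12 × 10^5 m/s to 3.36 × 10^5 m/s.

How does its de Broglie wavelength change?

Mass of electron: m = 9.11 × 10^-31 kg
The wavelength decreases by a factor of 3.

Using λ = h/(mv):

Initial wavelength: λ₁ = h/(mv₁) = 6.49 × 10^-9 m
Final wavelength: λ₂ = h/(mv₂) = 2.16 × 10^-9 m

Since λ ∝ 1/v, when velocity increases by a factor of 3, the wavelength decreases by a factor of 3.

λ₂/λ₁ = v₁/v₂ = 1/3

The wavelength decreases by a factor of 3.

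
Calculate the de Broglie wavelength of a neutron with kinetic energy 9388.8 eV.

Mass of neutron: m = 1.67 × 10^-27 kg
2.96 × 10^-13 m

Using λ = h/√(2mKE):

First convert KE to Joules: KE = 9388.8 eV = 1.504 × 10^-15 J

λ = h/√(2mKE)
λ = (6.626 × 10^-34 J·s) / √(2 × 1.67 × 10^-27 kg × 1.504 × 10^-15 J)
λ = 2.96 × 10^-13 m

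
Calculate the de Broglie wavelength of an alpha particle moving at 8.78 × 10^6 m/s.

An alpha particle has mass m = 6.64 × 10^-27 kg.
1.14 × 10^-14 m

Using the de Broglie relation λ = h/(mv):

λ = h/(mv)
λ = (6.626 × 10^-34 J·s) / (6.64 × 10^-27 kg × 8.78 × 10^6 m/s)
λ = 1.14 × 10^-14 m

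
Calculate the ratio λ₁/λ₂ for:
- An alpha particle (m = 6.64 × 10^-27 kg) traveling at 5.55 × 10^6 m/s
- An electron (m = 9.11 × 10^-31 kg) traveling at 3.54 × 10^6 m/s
λ₁/λ₂ = 8.75 × 10^-5

Using λ = h/(mv):

λ₁ = h/(m₁v₁) = 1.80 × 10^-14 m
λ₂ = h/(m₂v₂) = 2.05 × 10^-10 m

Ratio λ₁/λ₂ = (m₂v₂)/(m₁v₁)
         = (9.11 × 10^-31 kg × 3.54 × 10^6 m/s) / (6.64 × 10^-27 kg × 5.55 × 10^6 m/s)
         = 8.75 × 10^-5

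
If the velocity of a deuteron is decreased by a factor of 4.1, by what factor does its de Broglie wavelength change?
The wavelength increases by a factor of 4.1.

From λ = h/(mv), the wavelength is inversely proportional to velocity:

λ ∝ 1/v

If v → v/4.1, then λ → 4.1λ

When velocity is decreased by a factor of 4.1, the wavelength increases by a factor of 4.1.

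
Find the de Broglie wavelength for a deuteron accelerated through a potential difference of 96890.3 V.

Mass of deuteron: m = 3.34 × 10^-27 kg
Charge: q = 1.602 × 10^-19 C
6.51 × 10^-14 m

When a particle is accelerated through voltage V, it gains kinetic energy KE = qV.

The de Broglie wavelength is then λ = h/√(2mqV):

λ = h/√(2mqV)
λ = (6.626 × 10^-34 J·s) / √(2 × 3.34 × 10^-27 kg × 1.602 × 10^-19 C × 96890.3 V)
λ = 6.51 × 10^-14 m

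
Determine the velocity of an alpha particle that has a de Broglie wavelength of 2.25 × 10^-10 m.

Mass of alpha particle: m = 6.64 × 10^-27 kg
4.44 × 10^2 m/s

From the de Broglie relation λ = h/(mv), we solve for v:

v = h/(mλ)
v = (6.626 × 10^-34 J·s) / (6.64 × 10^-27 kg × 2.25 × 10^-10 m)
v = 4.44 × 10^2 m/s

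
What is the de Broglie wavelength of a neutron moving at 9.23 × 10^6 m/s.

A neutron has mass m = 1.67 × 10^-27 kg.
4.30 × 10^-14 m

Using the de Broglie relation λ = h/(mv):

λ = h/(mv)
λ = (6.626 × 10^-34 J·s) / (1.67 × 10^-27 kg × 9.23 × 10^6 m/s)
λ = 4.30 × 10^-14 m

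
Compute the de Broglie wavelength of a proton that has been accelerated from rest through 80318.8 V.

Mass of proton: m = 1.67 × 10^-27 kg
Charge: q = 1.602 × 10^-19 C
1.01 × 10^-13 m

When a particle is accelerated through voltage V, it gains kinetic energy KE = qV.

The de Broglie wavelength is then λ = h/√(2mqV):

λ = h/√(2mqV)
λ = (6.626 × 10^-34 J·s) / √(2 × 1.67 × 10^-27 kg × 1.602 × 10^-19 C × 80318.8 V)
λ = 1.01 × 10^-13 m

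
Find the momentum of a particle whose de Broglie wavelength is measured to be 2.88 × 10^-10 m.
2.30 × 10^-24 kg·m/s

From the de Broglie relation λ = h/p, we solve for p:

p = h/λ
p = (6.626 × 10^-34 J·s) / (2.88 × 10^-10 m)
p = 2.30 × 10^-24 kg·m/s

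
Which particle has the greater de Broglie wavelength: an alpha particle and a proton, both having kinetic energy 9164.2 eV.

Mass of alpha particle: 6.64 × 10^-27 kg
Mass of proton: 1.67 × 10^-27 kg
The proton has the longer wavelength.

Using λ = h/√(2mKE):

For alpha particle: λ₁ = h/√(2m₁KE) = 1.50 × 10^-13 m
For proton: λ₂ = h/√(2m₂KE) = 2.99 × 10^-13 m

Since λ ∝ 1/√m at constant kinetic energy, the lighter particle has the longer wavelength.

The proton has the longer de Broglie wavelength.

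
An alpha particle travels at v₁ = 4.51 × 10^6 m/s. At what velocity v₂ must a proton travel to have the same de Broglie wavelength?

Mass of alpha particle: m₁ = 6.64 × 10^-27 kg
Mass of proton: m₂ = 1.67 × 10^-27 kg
v₂ = 1.79 × 10^7 m/s

For equal de Broglie wavelengths: λ₁ = λ₂

h/(m₁v₁) = h/(m₂v₂)
m₁v₁ = m₂v₂
v₂ = v₁ · (m₁/m₂)

v₂ = 4.51 × 10^6 m/s × (6.64 × 10^-27 kg / 1.67 × 10^-27 kg)
v₂ = 1.79 × 10^7 m/s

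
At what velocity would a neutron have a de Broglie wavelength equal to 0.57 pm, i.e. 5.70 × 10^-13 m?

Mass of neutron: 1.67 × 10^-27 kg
6.96 × 10^5 m/s

From λ = h/(mv), solve for v:

v = h/(mλ)
v = (6.626 × 10^-34 J·s) / (1.67 × 10^-27 kg × 5.70 × 10^-13 m)
v = 6.96 × 10^5 m/s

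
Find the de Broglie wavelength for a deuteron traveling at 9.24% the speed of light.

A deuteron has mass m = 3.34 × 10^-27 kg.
7.16 × 10^-15 m

Using the de Broglie relation λ = h/(mv):

v = 9.24% × c = 2.770 × 10^7 m/s

λ = h/(mv)
λ = (6.626 × 10^-34 J·s) / (3.34 × 10^-27 kg × 2.770 × 10^7 m/s)
λ = 7.16 × 10^-15 m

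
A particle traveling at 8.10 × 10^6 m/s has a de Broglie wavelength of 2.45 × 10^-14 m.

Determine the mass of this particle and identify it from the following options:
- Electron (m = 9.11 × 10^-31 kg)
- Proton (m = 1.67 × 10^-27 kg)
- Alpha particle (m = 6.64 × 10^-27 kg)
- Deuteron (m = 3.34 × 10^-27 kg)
The particle is a deuteron.

From λ = h/(mv), solve for mass:

m = h/(λv)
m = (6.626 × 10^-34 J·s) / (2.45 × 10^-14 m × 8.10 × 10^6 m/s)
m = 3.34 × 10^-27 kg

Comparing with the listed masses, this is closest to a deuteron.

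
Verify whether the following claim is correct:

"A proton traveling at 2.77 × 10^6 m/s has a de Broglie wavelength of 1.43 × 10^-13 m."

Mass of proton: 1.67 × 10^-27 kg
True

The claim is correct.

Using λ = h/(mv):
λ = (6.626 × 10^-34 J·s) / (1.67 × 10^-27 kg × 2.77 × 10^6 m/s)
λ = 1.43 × 10^-13 m

This matches the claimed value.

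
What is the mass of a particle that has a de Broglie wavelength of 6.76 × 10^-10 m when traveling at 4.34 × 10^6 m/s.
2.26 × 10^-31 kg

From the de Broglie relation λ = h/(mv), we solve for m:

m = h/(λv)
m = (6.626 × 10^-34 J·s) / (6.76 × 10^-10 m × 4.34 × 10^6 m/s)
m = 2.26 × 10^-31 kg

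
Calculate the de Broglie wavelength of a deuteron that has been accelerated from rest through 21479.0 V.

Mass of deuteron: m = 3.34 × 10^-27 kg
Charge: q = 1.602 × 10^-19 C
1.38 × 10^-13 m

When a particle is accelerated through voltage V, it gains kinetic energy KE = qV.

The de Broglie wavelength is then λ = h/√(2mqV):

λ = h/√(2mqV)
λ = (6.626 × 10^-34 J·s) / √(2 × 3.34 × 10^-27 kg × 1.602 × 10^-19 C × 21479.0 V)
λ = 1.38 × 10^-13 m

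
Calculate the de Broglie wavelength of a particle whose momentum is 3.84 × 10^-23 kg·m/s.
1.73 × 10^-11 m

Using the de Broglie relation λ = h/p:

λ = h/p
λ = (6.626 × 10^-34 J·s) / (3.84 × 10^-23 kg·m/s)
λ = 1.73 × 10^-11 m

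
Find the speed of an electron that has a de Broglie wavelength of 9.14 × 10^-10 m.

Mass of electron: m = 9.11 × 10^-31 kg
7.96 × 10^5 m/s

From the de Broglie relation λ = h/(mv), we solve for v:

v = h/(mλ)
v = (6.626 × 10^-34 J·s) / (9.11 × 10^-31 kg × 9.14 × 10^-10 m)
v = 7.96 × 10^5 m/s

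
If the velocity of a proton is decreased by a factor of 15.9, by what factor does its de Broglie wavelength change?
The wavelength increases by a factor of 15.9.

From λ = h/(mv), the wavelength is inversely proportional to velocity:

λ ∝ 1/v

If v → v/15.9, then λ → 15.9λ

When velocity is decreased by a factor of 15.9, the wavelength increases by a factor of 15.9.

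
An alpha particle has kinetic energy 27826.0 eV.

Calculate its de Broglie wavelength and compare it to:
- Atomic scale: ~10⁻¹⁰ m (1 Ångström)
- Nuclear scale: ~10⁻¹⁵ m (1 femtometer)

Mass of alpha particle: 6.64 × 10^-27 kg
λ = 8.61 × 10^-14 m, which is between nuclear and atomic scales.

Using λ = h/√(2mKE):

KE = 27826.0 eV = 4.458 × 10^-15 J

λ = h/√(2mKE)
λ = (6.626 × 10^-34 J·s) / √(2 × 6.64 × 10^-27 kg × 4.458 × 10^-15 J)
λ = 8.61 × 10^-14 m

Comparison:
- Atomic scale (10⁻¹⁰ m): λ is 0.00086× this size
- Nuclear scale (10⁻¹⁵ m): λ is 86× this size

The wavelength is between nuclear and atomic scales.

This wavelength is appropriate for probing atomic structure but too large for nuclear physics experiments.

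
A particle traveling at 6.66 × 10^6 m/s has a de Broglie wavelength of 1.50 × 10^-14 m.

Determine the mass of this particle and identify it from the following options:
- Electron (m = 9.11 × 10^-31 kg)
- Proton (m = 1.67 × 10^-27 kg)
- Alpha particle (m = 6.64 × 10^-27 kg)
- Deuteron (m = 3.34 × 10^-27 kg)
The particle is an alpha particle.

From λ = h/(mv), solve for mass:

m = h/(λv)
m = (6.626 × 10^-34 J·s) / (1.50 × 10^-14 m × 6.66 × 10^6 m/s)
m = 6.63 × 10^-27 kg

Comparing with the listed masses, this is closest to an alpha particle.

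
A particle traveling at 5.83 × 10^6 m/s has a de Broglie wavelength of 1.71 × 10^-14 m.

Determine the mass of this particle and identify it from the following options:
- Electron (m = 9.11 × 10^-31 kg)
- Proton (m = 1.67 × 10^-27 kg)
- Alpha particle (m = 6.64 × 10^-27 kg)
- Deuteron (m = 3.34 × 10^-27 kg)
The particle is an alpha particle.

From λ = h/(mv), solve for mass:

m = h/(λv)
m = (6.626 × 10^-34 J·s) / (1.71 × 10^-14 m × 5.83 × 10^6 m/s)
m = 6.65 × 10^-27 kg

Comparing with the listed masses, this is closest to an alpha particle.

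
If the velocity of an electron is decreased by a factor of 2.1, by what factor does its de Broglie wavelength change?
The wavelength increases by a factor of 2.1.

From λ = h/(mv), the wavelength is inversely proportional to velocity:

λ ∝ 1/v

If v → v/2.1, then λ → 2.1λ

When velocity is decreased by a factor of 2.1, the wavelength increases by a factor of 2.1.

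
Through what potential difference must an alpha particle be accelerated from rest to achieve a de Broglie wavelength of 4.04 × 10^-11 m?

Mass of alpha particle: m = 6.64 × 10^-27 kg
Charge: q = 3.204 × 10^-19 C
6.32 × 10^-2 V

From λ = h/√(2mqV), we solve for V:

λ² = h²/(2mqV)
V = h²/(2mqλ²)
V = (6.626 × 10^-34 J·s)² / (2 × 6.64 × 10^-27 kg × 3.204 × 10^-19 C × (4.04 × 10^-11 m)²)
V = 6.32 × 10^-2 V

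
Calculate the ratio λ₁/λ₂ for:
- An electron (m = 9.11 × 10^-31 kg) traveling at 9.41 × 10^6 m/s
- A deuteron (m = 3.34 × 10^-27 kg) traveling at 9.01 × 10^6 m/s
λ₁/λ₂ = 3.51 × 10^3

Using λ = h/(mv):

λ₁ = h/(m₁v₁) = 7.73 × 10^-11 m
λ₂ = h/(m₂v₂) = 2.20 × 10^-14 m

Ratio λ₁/λ₂ = (m₂v₂)/(m₁v₁)
         = (3.34 × 10^-27 kg × 9.01 × 10^6 m/s) / (9.11 × 10^-31 kg × 9.41 × 10^6 m/s)
         = 3.51 × 10^3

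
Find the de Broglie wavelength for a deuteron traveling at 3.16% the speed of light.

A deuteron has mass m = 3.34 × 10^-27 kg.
2.09 × 10^-14 m

Using the de Broglie relation λ = h/(mv):

v = 3.16% × c = 9.473 × 10^6 m/s

λ = h/(mv)
λ = (6.626 × 10^-34 J·s) / (3.34 × 10^-27 kg × 9.473 × 10^6 m/s)
λ = 2.09 × 10^-14 m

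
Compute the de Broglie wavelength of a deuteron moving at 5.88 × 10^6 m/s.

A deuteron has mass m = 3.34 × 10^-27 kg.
3.37 × 10^-14 m

Using the de Broglie relation λ = h/(mv):

λ = h/(mv)
λ = (6.626 × 10^-34 J·s) / (3.34 × 10^-27 kg × 5.88 × 10^6 m/s)
λ = 3.37 × 10^-14 m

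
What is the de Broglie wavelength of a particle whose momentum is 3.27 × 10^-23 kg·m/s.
2.03 × 10^-11 m

Using the de Broglie relation λ = h/p:

λ = h/p
λ = (6.626 × 10^-34 J·s) / (3.27 × 10^-23 kg·m/s)
λ = 2.03 × 10^-11 m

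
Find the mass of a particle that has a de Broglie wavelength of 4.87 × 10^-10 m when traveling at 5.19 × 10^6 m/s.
2.62 × 10^-31 kg

From the de Broglie relation λ = h/(mv), we solve for m:

m = h/(λv)
m = (6.626 × 10^-34 J·s) / (4.87 × 10^-10 m × 5.19 × 10^6 m/s)
m = 2.62 × 10^-31 kg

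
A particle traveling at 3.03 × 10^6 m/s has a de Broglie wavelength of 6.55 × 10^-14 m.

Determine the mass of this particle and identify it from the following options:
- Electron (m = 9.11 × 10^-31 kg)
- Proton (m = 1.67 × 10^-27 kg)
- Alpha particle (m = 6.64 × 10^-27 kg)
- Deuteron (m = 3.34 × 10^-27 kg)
The particle is a deuteron.

From λ = h/(mv), solve for mass:

m = h/(λv)
m = (6.626 × 10^-34 J·s) / (6.55 × 10^-14 m × 3.03 × 10^6 m/s)
m = 3.34 × 10^-27 kg

Comparing with the listed masses, this is closest to a deuteron.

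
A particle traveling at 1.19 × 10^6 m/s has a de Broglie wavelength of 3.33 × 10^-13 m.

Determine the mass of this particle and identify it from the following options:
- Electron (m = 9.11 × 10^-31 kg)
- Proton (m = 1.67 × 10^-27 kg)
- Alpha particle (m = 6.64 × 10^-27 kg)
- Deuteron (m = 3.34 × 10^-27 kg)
The particle is a proton.

From λ = h/(mv), solve for mass:

m = h/(λv)
m = (6.626 × 10^-34 J·s) / (3.33 × 10^-13 m × 1.19 × 10^6 m/s)
m = 1.67 × 10^-27 kg

Comparing with the listed masses, this is closest to a proton.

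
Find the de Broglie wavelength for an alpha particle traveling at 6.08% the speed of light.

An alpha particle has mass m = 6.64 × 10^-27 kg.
5.47 × 10^-15 m

Using the de Broglie relation λ = h/(mv):

v = 6.08% × c = 1.823 × 10^7 m/s

λ = h/(mv)
λ = (6.626 × 10^-34 J·s) / (6.64 × 10^-27 kg × 1.823 × 10^7 m/s)
λ = 5.47 × 10^-15 m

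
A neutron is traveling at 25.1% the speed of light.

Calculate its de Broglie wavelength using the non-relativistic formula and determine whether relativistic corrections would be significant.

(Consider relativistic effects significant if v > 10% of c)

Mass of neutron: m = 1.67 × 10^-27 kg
Yes, relativistic corrections are needed.

Using the non-relativistic de Broglie formula λ = h/(mv):

v = 25.1% × c = 7.525 × 10^7 m/s

λ = h/(mv)
λ = (6.626 × 10^-34 J·s) / (1.67 × 10^-27 kg × 7.525 × 10^7 m/s)
λ = 5.27 × 10^-15 m

Since v = 25.1% of c > 10% of c, relativistic corrections ARE significant and the actual wavelength would differ from this non-relativistic estimate.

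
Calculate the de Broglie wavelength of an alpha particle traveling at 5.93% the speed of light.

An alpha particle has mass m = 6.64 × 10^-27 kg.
5.61 × 10^-15 m

Using the de Broglie relation λ = h/(mv):

v = 5.93% × c = 1.778 × 10^7 m/s

λ = h/(mv)
λ = (6.626 × 10^-34 J·s) / (6.64 × 10^-27 kg × 1.778 × 10^7 m/s)
λ = 5.61 × 10^-15 m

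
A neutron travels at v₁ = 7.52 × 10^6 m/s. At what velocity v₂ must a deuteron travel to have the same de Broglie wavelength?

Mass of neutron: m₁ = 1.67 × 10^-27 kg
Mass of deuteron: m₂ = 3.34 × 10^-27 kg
v₂ = 3.76 × 10^6 m/s

For equal de Broglie wavelengths: λ₁ = λ₂

h/(m₁v₁) = h/(m₂v₂)
m₁v₁ = m₂v₂
v₂ = v₁ · (m₁/m₂)

v₂ = 7.52 × 10^6 m/s × (1.67 × 10^-27 kg / 3.34 × 10^-27 kg)
v₂ = 3.76 × 10^6 m/s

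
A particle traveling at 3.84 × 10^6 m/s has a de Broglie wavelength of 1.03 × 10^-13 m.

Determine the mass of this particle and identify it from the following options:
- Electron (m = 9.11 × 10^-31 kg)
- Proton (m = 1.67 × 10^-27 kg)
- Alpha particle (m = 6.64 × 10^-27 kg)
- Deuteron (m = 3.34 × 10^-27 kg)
The particle is a proton.

From λ = h/(mv), solve for mass:

m = h/(λv)
m = (6.626 × 10^-34 J·s) / (1.03 × 10^-13 m × 3.84 × 10^6 m/s)
m = 1.68 × 10^-27 kg

Comparing with the listed masses, this is closest to a proton.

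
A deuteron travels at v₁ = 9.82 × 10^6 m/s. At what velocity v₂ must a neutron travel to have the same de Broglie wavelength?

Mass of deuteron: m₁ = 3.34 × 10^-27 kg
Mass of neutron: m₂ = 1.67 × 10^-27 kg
v₂ = 1.96 × 10^7 m/s

For equal de Broglie wavelengths: λ₁ = λ₂

h/(m₁v₁) = h/(m₂v₂)
m₁v₁ = m₂v₂
v₂ = v₁ · (m₁/m₂)

v₂ = 9.82 × 10^6 m/s × (3.34 × 10^-27 kg / 1.67 × 10^-27 kg)
v₂ = 1.96 × 10^7 m/s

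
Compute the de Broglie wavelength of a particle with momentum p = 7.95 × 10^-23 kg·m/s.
8.33 × 10^-12 m

Using the de Broglie relation λ = h/p:

λ = h/p
λ = (6.626 × 10^-34 J·s) / (7.95 × 10^-23 kg·m/s)
λ = 8.33 × 10^-12 m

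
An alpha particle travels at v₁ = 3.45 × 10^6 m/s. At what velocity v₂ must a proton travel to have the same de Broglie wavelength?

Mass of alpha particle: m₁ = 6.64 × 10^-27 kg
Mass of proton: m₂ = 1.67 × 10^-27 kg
v₂ = 1.37 × 10^7 m/s

For equal de Broglie wavelengths: λ₁ = λ₂

h/(m₁v₁) = h/(m₂v₂)
m₁v₁ = m₂v₂
v₂ = v₁ · (m₁/m₂)

v₂ = 3.45 × 10^6 m/s × (6.64 × 10^-27 kg / 1.67 × 10^-27 kg)
v₂ = 1.37 × 10^7 m/s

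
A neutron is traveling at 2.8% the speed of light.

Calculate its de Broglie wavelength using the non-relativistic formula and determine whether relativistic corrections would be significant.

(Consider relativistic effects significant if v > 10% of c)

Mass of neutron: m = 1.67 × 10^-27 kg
No, relativistic corrections are not needed.

Using the non-relativistic de Broglie formula λ = h/(mv):

v = 2.8% × c = 8.394 × 10^6 m/s

λ = h/(mv)
λ = (6.626 × 10^-34 J·s) / (1.67 × 10^-27 kg × 8.394 × 10^6 m/s)
λ = 4.73 × 10^-14 m

Since v = 2.8% of c < 10% of c, relativistic corrections are NOT significant and this non-relativistic result is a good approximation.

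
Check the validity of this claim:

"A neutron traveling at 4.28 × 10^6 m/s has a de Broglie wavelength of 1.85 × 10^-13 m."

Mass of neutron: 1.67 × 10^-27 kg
False

The claim is incorrect.

Using λ = h/(mv):
λ = (6.626 × 10^-34 J·s) / (1.67 × 10^-27 kg × 4.28 × 10^6 m/s)
λ = 9.27 × 10^-14 m

The actual wavelength differs from the claimed 1.85 × 10^-13 m.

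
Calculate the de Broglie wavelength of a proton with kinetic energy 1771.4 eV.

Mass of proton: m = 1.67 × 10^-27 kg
6.81 × 10^-13 m

Using λ = h/√(2mKE):

First convert KE to Joules: KE = 1771.4 eV = 2.838 × 10^-16 J

λ = h/√(2mKE)
λ = (6.626 × 10^-34 J·s) / √(2 × 1.67 × 10^-27 kg × 2.838 × 10^-16 J)
λ = 6.81 × 10^-13 m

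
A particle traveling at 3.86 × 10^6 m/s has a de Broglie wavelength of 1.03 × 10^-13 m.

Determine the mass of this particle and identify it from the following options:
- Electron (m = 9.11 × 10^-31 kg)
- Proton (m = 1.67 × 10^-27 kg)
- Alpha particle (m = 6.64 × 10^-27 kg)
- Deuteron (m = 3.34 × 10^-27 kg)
The particle is a proton.

From λ = h/(mv), solve for mass:

m = h/(λv)
m = (6.626 × 10^-34 J·s) / (1.03 × 10^-13 m × 3.86 × 10^6 m/s)
m = 1.67 × 10^-27 kg

Comparing with the listed masses, this is closest to a proton.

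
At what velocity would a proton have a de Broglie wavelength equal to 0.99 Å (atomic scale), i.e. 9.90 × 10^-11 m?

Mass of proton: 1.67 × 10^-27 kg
4.01 × 10^3 m/s

From λ = h/(mv), solve for v:

v = h/(mλ)
v = (6.626 × 10^-34 J·s) / (1.67 × 10^-27 kg × 9.90 × 10^-11 m)
v = 4.01 × 10^3 m/s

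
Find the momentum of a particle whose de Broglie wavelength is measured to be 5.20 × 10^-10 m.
1.27 × 10^-24 kg·m/s

From the de Broglie relation λ = h/p, we solve for p:

p = h/λ
p = (6.626 × 10^-34 J·s) / (5.20 × 10^-10 m)
p = 1.27 × 10^-24 kg·m/s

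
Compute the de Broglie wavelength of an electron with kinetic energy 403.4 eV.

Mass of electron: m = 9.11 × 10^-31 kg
6.11 × 10^-11 m

Using λ = h/√(2mKE):

First convert KE to Joules: KE = 403.4 eV = 6.463 × 10^-17 J

λ = h/√(2mKE)
λ = (6.626 × 10^-34 J·s) / √(2 × 9.11 × 10^-31 kg × 6.463 × 10^-17 J)
λ = 6.11 × 10^-11 m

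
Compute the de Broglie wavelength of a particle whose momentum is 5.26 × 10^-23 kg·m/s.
1.26 × 10^-11 m

Using the de Broglie relation λ = h/p:

λ = h/p
λ = (6.626 × 10^-34 J·s) / (5.26 × 10^-23 kg·m/s)
λ = 1.26 × 10^-11 m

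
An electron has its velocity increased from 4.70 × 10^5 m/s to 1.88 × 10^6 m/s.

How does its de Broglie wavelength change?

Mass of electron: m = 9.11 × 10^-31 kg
The wavelength decreases by a factor of 4.

Using λ = h/(mv):

Initial wavelength: λ₁ = h/(mv₁) = 1.55 × 10^-9 m
Final wavelength: λ₂ = h/(mv₂) = 3.87 × 10^-10 m

Since λ ∝ 1/v, when velocity increases by a factor of 4, the wavelength decreases by a factor of 4.

λ₂/λ₁ = v₁/v₂ = 1/4

The wavelength decreases by a factor of 4.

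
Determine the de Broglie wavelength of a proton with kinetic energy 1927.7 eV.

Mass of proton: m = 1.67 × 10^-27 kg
6.52 × 10^-13 m

Using λ = h/√(2mKE):

First convert KE to Joules: KE = 1927.7 eV = 3.089 × 10^-16 J

λ = h/√(2mKE)
λ = (6.626 × 10^-34 J·s) / √(2 × 1.67 × 10^-27 kg × 3.089 × 10^-16 J)
λ = 6.52 × 10^-13 m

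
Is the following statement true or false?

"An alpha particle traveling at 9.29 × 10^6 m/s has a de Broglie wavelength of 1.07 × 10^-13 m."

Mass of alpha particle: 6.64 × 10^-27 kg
False

The claim is incorrect.

Using λ = h/(mv):
λ = (6.626 × 10^-34 J·s) / (6.64 × 10^-27 kg × 9.29 × 10^6 m/s)
λ = 1.07 × 10^-14 m

The actual wavelength differs from the claimed 1.07 × 10^-13 m.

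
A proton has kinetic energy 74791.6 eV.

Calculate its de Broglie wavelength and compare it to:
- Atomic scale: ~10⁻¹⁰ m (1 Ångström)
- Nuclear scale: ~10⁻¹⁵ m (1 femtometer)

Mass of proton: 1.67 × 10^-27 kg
λ = 1.05 × 10^-13 m, which is between nuclear and atomic scales.

Using λ = h/√(2mKE):

KE = 74791.6 eV = 1.198 × 10^-14 J

λ = h/√(2mKE)
λ = (6.626 × 10^-34 J·s) / √(2 × 1.67 × 10^-27 kg × 1.198 × 10^-14 J)
λ = 1.05 × 10^-13 m

Comparison:
- Atomic scale (10⁻¹⁰ m): λ is 0.001× this size
- Nuclear scale (10⁻¹⁵ m): λ is 1e+02× this size

The wavelength is between nuclear and atomic scales.

This wavelength is appropriate for probing atomic structure but too large for nuclear physics experiments.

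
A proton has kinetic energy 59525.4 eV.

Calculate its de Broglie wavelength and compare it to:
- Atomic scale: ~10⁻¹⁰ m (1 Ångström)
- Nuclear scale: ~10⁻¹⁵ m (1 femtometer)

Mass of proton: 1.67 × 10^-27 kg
λ = 1.17 × 10^-13 m, which is between nuclear and atomic scales.

Using λ = h/√(2mKE):

KE = 59525.4 eV = 9.537 × 10^-15 J

λ = h/√(2mKE)
λ = (6.626 × 10^-34 J·s) / √(2 × 1.67 × 10^-27 kg × 9.537 × 10^-15 J)
λ = 1.17 × 10^-13 m

Comparison:
- Atomic scale (10⁻¹⁰ m): λ is 0.0012× this size
- Nuclear scale (10⁻¹⁵ m): λ is 1.2e+02× this size

The wavelength is between nuclear and atomic scales.

This wavelength is appropriate for probing atomic structure but too large for nuclear physics experiments.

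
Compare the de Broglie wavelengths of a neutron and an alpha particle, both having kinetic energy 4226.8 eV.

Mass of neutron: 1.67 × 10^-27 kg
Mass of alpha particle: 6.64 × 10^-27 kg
The neutron has the longer wavelength.

Using λ = h/√(2mKE):

For neutron: λ₁ = h/√(2m₁KE) = 4.41 × 10^-13 m
For alpha particle: λ₂ = h/√(2m₂KE) = 2.21 × 10^-13 m

Since λ ∝ 1/√m at constant kinetic energy, the lighter particle has the longer wavelength.

The neutron has the longer de Broglie wavelength.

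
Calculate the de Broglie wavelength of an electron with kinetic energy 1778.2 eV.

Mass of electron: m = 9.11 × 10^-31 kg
2.91 × 10^-11 m

Using λ = h/√(2mKE):

First convert KE to Joules: KE = 1778.2 eV = 2.849 × 10^-16 J

λ = h/√(2mKE)
λ = (6.626 × 10^-34 J·s) / √(2 × 9.11 × 10^-31 kg × 2.849 × 10^-16 J)
λ = 2.91 × 10^-11 m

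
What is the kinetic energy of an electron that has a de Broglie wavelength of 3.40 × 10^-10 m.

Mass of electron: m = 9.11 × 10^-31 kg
2.08 × 10^-18 J (or 13.0 eV)

From λ = h/√(2mKE), we solve for KE:

λ² = h²/(2mKE)
KE = h²/(2mλ²)
KE = (6.626 × 10^-34 J·s)² / (2 × 9.11 × 10^-31 kg × (3.40 × 10^-10 m)²)
KE = 2.08 × 10^-18 J
KE = 13.0 eV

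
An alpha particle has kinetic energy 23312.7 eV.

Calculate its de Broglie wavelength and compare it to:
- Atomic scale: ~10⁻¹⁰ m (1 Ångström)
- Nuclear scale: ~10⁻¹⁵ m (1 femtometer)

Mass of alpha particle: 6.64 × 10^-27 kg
λ = 9.41 × 10^-14 m, which is between nuclear and atomic scales.

Using λ = h/√(2mKE):

KE = 23312.7 eV = 3.735 × 10^-15 J

λ = h/√(2mKE)
λ = (6.626 × 10^-34 J·s) / √(2 × 6.64 × 10^-27 kg × 3.735 × 10^-15 J)
λ = 9.41 × 10^-14 m

Comparison:
- Atomic scale (10⁻¹⁰ m): λ is 0.00094× this size
- Nuclear scale (10⁻¹⁵ m): λ is 94× this size

The wavelength is between nuclear and atomic scales.

This wavelength is appropriate for probing atomic structure but too large for nuclear physics experiments.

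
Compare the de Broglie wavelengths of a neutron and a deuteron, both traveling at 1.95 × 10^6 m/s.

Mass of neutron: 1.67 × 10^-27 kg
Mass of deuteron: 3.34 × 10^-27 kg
The neutron has the longer wavelength.

Using λ = h/(mv), since both particles have the same velocity, the wavelength depends only on mass.

For neutron: λ₁ = h/(m₁v) = 2.03 × 10^-13 m
For deuteron: λ₂ = h/(m₂v) = 1.02 × 10^-13 m

Since λ ∝ 1/m at constant velocity, the lighter particle has the longer wavelength.

The neutron has the longer de Broglie wavelength.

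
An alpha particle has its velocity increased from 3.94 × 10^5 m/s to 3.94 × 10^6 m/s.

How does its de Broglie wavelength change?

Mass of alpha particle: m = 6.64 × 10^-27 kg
The wavelength decreases by a factor of 10.

Using λ = h/(mv):

Initial wavelength: λ₁ = h/(mv₁) = 2.53 × 10^-13 m
Final wavelength: λ₂ = h/(mv₂) = 2.53 × 10^-14 m

Since λ ∝ 1/v, when velocity increases by a factor of 10, the wavelength decreases by a factor of 10.

λ₂/λ₁ = v₁/v₂ = 1/10

The wavelength decreases by a factor of 10.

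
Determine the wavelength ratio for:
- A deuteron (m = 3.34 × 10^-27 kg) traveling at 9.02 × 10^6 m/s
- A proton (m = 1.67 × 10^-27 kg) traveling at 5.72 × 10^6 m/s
λ₁/λ₂ = 0.317

Using λ = h/(mv):

λ₁ = h/(m₁v₁) = 2.20 × 10^-14 m
λ₂ = h/(m₂v₂) = 6.94 × 10^-14 m

Ratio λ₁/λ₂ = (m₂v₂)/(m₁v₁)
         = (1.67 × 10^-27 kg × 5.72 × 10^6 m/s) / (3.34 × 10^-27 kg × 9.02 × 10^6 m/s)
         = 0.317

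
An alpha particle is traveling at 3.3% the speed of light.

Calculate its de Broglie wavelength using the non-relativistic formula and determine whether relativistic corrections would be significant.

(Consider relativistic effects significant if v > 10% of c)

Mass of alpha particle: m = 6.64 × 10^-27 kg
No, relativistic corrections are not needed.

Using the non-relativistic de Broglie formula λ = h/(mv):

v = 3.3% × c = 9.893 × 10^6 m/s

λ = h/(mv)
λ = (6.626 × 10^-34 J·s) / (6.64 × 10^-27 kg × 9.893 × 10^6 m/s)
λ = 1.01 × 10^-14 m

Since v = 3.3% of c < 10% of c, relativistic corrections are NOT significant and this non-relativistic result is a good approximation.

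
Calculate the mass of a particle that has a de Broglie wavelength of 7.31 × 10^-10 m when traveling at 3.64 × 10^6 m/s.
2.49 × 10^-31 kg

From the de Broglie relation λ = h/(mv), we solve for m:

m = h/(λv)
m = (6.626 × 10^-34 J·s) / (7.31 × 10^-10 m × 3.64 × 10^6 m/s)
m = 2.49 × 10^-31 kg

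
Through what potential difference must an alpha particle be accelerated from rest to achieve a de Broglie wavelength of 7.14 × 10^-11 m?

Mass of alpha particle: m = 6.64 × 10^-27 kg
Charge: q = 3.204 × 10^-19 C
2.02 × 10^-2 V

From λ = h/√(2mqV), we solve for V:

λ² = h²/(2mqV)
V = h²/(2mqλ²)
V = (6.626 × 10^-34 J·s)² / (2 × 6.64 × 10^-27 kg × 3.204 × 10^-19 C × (7.14 × 10^-11 m)²)
V = 2.02 × 10^-2 V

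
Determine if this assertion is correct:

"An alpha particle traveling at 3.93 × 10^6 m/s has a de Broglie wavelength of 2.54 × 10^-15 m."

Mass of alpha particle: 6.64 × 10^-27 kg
False

The claim is incorrect.

Using λ = h/(mv):
λ = (6.626 × 10^-34 J·s) / (6.64 × 10^-27 kg × 3.93 × 10^6 m/s)
λ = 2.54 × 10^-14 m

The actual wavelength differs from the claimed 2.54 × 10^-15 m.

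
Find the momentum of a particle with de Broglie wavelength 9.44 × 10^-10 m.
7.02 × 10^-25 kg·m/s

From the de Broglie relation λ = h/p, we solve for p:

p = h/λ
p = (6.626 × 10^-34 J·s) / (9.44 × 10^-10 m)
p = 7.02 × 10^-25 kg·m/s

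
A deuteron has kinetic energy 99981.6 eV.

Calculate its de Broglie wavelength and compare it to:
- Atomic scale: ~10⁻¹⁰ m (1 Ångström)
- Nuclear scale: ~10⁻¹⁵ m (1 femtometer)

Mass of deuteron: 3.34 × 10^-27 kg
λ = 6.41 × 10^-14 m, which is between nuclear and atomic scales.

Using λ = h/√(2mKE):

KE = 99981.6 eV = 1.602 × 10^-14 J

λ = h/√(2mKE)
λ = (6.626 × 10^-34 J·s) / √(2 × 3.34 × 10^-27 kg × 1.602 × 10^-14 J)
λ = 6.41 × 10^-14 m

Comparison:
- Atomic scale (10⁻¹⁰ m): λ is 0.00064× this size
- Nuclear scale (10⁻¹⁵ m): λ is 64× this size

The wavelength is between nuclear and atomic scales.

This wavelength is appropriate for probing atomic structure but too large for nuclear physics experiments.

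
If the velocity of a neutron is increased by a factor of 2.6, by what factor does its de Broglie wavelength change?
The wavelength decreases by a factor of 2.6.

From λ = h/(mv), the wavelength is inversely proportional to velocity:

λ ∝ 1/v

If v → 2.6v, then λ → λ/2.6

When velocity is increased by a factor of 2.6, the wavelength decreases by a factor of 2.6.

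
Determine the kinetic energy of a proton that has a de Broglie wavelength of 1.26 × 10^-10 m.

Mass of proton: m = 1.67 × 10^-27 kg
8.28 × 10^-21 J (or 0.0517 eV)

From λ = h/√(2mKE), we solve for KE:

λ² = h²/(2mKE)
KE = h²/(2mλ²)
KE = (6.626 × 10^-34 J·s)² / (2 × 1.67 × 10^-27 kg × (1.26 × 10^-10 m)²)
KE = 8.28 × 10^-21 J
KE = 0.0517 eV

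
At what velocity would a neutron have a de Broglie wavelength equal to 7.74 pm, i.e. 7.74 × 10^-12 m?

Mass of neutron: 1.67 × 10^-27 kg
5.13 × 10^4 m/s

From λ = h/(mv), solve for v:

v = h/(mλ)
v = (6.626 × 10^-34 J·s) / (1.67 × 10^-27 kg × 7.74 × 10^-12 m)
v = 5.13 × 10^4 m/s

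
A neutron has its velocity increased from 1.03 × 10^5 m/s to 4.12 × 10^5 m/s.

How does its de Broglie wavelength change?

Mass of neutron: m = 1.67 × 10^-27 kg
The wavelength decreases by a factor of 4.

Using λ = h/(mv):

Initial wavelength: λ₁ = h/(mv₁) = 3.85 × 10^-12 m
Final wavelength: λ₂ = h/(mv₂) = 9.63 × 10^-13 m

Since λ ∝ 1/v, when velocity increases by a factor of 4, the wavelength decreases by a factor of 4.

λ₂/λ₁ = v₁/v₂ = 1/4

The wavelength decreases by a factor of 4.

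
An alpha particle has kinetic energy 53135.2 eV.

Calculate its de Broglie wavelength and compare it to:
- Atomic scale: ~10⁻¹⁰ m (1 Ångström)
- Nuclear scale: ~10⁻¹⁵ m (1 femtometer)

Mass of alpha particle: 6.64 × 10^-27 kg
λ = 6.23 × 10^-14 m, which is between nuclear and atomic scales.

Using λ = h/√(2mKE):

KE = 53135.2 eV = 8.513 × 10^-15 J

λ = h/√(2mKE)
λ = (6.626 × 10^-34 J·s) / √(2 × 6.64 × 10^-27 kg × 8.513 × 10^-15 J)
λ = 6.23 × 10^-14 m

Comparison:
- Atomic scale (10⁻¹⁰ m): λ is 0.00062× this size
- Nuclear scale (10⁻¹⁵ m): λ is 62× this size

The wavelength is between nuclear and atomic scales.

This wavelength is appropriate for probing atomic structure but too large for nuclear physics experiments.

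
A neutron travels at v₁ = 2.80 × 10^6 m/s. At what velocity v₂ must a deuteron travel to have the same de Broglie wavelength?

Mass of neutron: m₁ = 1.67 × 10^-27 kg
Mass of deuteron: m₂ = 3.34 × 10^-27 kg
v₂ = 1.40 × 10^6 m/s

For equal de Broglie wavelengths: λ₁ = λ₂

h/(m₁v₁) = h/(m₂v₂)
m₁v₁ = m₂v₂
v₂ = v₁ · (m₁/m₂)

v₂ = 2.80 × 10^6 m/s × (1.67 × 10^-27 kg / 3.34 × 10^-27 kg)
v₂ = 1.40 × 10^6 m/s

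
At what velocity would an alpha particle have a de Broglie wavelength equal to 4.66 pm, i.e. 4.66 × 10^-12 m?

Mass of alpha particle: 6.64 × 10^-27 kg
2.14 × 10^4 m/s

From λ = h/(mv), solve for v:

v = h/(mλ)
v = (6.626 × 10^-34 J·s) / (6.64 × 10^-27 kg × 4.66 × 10^-12 m)
v = 2.14 × 10^4 m/s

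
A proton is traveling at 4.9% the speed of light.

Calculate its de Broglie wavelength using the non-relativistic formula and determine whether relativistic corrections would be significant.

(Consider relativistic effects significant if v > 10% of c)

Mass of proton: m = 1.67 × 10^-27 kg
No, relativistic corrections are not needed.

Using the non-relativistic de Broglie formula λ = h/(mv):

v = 4.9% × c = 1.469 × 10^7 m/s

λ = h/(mv)
λ = (6.626 × 10^-34 J·s) / (1.67 × 10^-27 kg × 1.469 × 10^7 m/s)
λ = 2.70 × 10^-14 m

Since v = 4.9% of c < 10% of c, relativistic corrections are NOT significant and this non-relativistic result is a good approximation.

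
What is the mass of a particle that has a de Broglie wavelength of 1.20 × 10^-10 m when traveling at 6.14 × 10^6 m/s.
8.99 × 10^-31 kg

From the de Broglie relation λ = h/(mv), we solve for m:

m = h/(λv)
m = (6.626 × 10^-34 J·s) / (1.20 × 10^-10 m × 6.14 × 10^6 m/s)
m = 8.99 × 10^-31 kg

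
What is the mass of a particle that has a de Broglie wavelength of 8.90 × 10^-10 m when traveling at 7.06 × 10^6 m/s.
1.05 × 10^-31 kg

From the de Broglie relation λ = h/(mv), we solve for m:

m = h/(λv)
m = (6.626 × 10^-34 J·s) / (8.90 × 10^-10 m × 7.06 × 10^6 m/s)
m = 1.05 × 10^-31 kg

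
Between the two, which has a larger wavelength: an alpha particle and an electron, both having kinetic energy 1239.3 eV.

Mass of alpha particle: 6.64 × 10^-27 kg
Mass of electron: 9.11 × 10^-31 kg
The electron has the longer wavelength.

Using λ = h/√(2mKE):

For alpha particle: λ₁ = h/√(2m₁KE) = 4.08 × 10^-13 m
For electron: λ₂ = h/√(2m₂KE) = 3.48 × 10^-11 m

Since λ ∝ 1/√m at constant kinetic energy, the lighter particle has the longer wavelength.

The electron has the longer de Broglie wavelength.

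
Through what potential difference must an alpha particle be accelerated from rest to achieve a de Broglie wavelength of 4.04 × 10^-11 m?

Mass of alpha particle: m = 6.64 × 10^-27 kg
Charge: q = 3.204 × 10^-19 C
6.32 × 10^-2 V

From λ = h/√(2mqV), we solve for V:

λ² = h²/(2mqV)
V = h²/(2mqλ²)
V = (6.626 × 10^-34 J·s)² / (2 × 6.64 × 10^-27 kg × 3.204 × 10^-19 C × (4.04 × 10^-11 m)²)
V = 6.32 × 10^-2 V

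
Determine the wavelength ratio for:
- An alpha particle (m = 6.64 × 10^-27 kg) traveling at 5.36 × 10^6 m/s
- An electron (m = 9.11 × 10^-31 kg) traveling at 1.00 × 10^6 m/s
λ₁/λ₂ = 2.56 × 10^-5

Using λ = h/(mv):

λ₁ = h/(m₁v₁) = 1.86 × 10^-14 m
λ₂ = h/(m₂v₂) = 7.27 × 10^-10 m

Ratio λ₁/λ₂ = (m₂v₂)/(m₁v₁)
         = (9.11 × 10^-31 kg × 1.00 × 10^6 m/s) / (6.64 × 10^-27 kg × 5.36 × 10^6 m/s)
         = 2.56 × 10^-5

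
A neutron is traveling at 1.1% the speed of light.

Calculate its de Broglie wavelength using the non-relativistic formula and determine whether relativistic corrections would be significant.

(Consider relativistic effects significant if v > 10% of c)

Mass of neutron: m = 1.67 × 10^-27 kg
No, relativistic corrections are not needed.

Using the non-relativistic de Broglie formula λ = h/(mv):

v = 1.1% × c = 3.298 × 10^6 m/s

λ = h/(mv)
λ = (6.626 × 10^-34 J·s) / (1.67 × 10^-27 kg × 3.298 × 10^6 m/s)
λ = 1.20 × 10^-13 m

Since v = 1.1% of c < 10% of c, relativistic corrections are NOT significant and this non-relativistic result is a good approximation.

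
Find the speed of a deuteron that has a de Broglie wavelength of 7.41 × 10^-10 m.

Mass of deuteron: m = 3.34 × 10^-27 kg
2.68 × 10^2 m/s

From the de Broglie relation λ = h/(mv), we solve for v:

v = h/(mλ)
v = (6.626 × 10^-34 J·s) / (3.34 × 10^-27 kg × 7.41 × 10^-10 m)
v = 2.68 × 10^2 m/s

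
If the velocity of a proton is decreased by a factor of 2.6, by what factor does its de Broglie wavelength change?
The wavelength increases by a factor of 2.6.

From λ = h/(mv), the wavelength is inversely proportional to velocity:

λ ∝ 1/v

If v → v/2.6, then λ → 2.6λ

When velocity is decreased by a factor of 2.6, the wavelength increases by a factor of 2.6.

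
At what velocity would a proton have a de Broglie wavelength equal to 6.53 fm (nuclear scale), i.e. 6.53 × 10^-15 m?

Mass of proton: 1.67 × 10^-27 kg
6.08 × 10^7 m/s

From λ = h/(mv), solve for v:

v = h/(mλ)
v = (6.626 × 10^-34 J·s) / (1.67 × 10^-27 kg × 6.53 × 10^-15 m)
v = 6.08 × 10^7 m/s

Note: This velocity is 20.3% of the speed of light, so relativistic corrections would be needed for a more accurate calculation.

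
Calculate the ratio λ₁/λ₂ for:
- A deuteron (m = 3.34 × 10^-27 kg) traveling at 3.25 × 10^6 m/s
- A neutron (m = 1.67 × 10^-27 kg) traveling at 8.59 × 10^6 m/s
λ₁/λ₂ = 1.32

Using λ = h/(mv):

λ₁ = h/(m₁v₁) = 6.10 × 10^-14 m
λ₂ = h/(m₂v₂) = 4.62 × 10^-14 m

Ratio λ₁/λ₂ = (m₂v₂)/(m₁v₁)
         = (1.67 × 10^-27 kg × 8.59 × 10^6 m/s) / (3.34 × 10^-27 kg × 3.25 × 10^6 m/s)
         = 1.32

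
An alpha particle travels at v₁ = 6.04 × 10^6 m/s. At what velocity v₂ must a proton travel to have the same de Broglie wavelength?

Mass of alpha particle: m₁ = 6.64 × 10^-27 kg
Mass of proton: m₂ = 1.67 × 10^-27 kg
v₂ = 2.40 × 10^7 m/s

For equal de Broglie wavelengths: λ₁ = λ₂

h/(m₁v₁) = h/(m₂v₂)
m₁v₁ = m₂v₂
v₂ = v₁ · (m₁/m₂)

v₂ = 6.04 × 10^6 m/s × (6.64 × 10^-27 kg / 1.67 × 10^-27 kg)
v₂ = 2.40 × 10^7 m/s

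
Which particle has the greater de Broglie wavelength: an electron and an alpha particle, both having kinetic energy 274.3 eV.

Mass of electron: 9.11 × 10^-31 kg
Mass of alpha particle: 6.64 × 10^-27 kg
The electron has the longer wavelength.

Using λ = h/√(2mKE):

For electron: λ₁ = h/√(2m₁KE) = 7.40 × 10^-11 m
For alpha particle: λ₂ = h/√(2m₂KE) = 8.67 × 10^-13 m

Since λ ∝ 1/√m at constant kinetic energy, the lighter particle has the longer wavelength.

The electron has the longer de Broglie wavelength.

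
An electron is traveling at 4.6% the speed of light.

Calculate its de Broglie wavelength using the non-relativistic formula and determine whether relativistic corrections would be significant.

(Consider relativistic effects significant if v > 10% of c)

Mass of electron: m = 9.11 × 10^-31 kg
No, relativistic corrections are not needed.

Using the non-relativistic de Broglie formula λ = h/(mv):

v = 4.6% × c = 1.379 × 10^7 m/s

λ = h/(mv)
λ = (6.626 × 10^-34 J·s) / (9.11 × 10^-31 kg × 1.379 × 10^7 m/s)
λ = 5.27 × 10^-11 m

Since v = 4.6% of c < 10% of c, relativistic corrections are NOT significant and this non-relativistic result is a good approximation.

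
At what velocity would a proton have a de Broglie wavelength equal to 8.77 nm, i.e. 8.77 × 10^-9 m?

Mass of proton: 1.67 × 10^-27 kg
4.52 × 10^1 m/s

From λ = h/(mv), solve for v:

v = h/(mλ)
v = (6.626 × 10^-34 J·s) / (1.67 × 10^-27 kg × 8.77 × 10^-9 m)
v = 4.52 × 10^1 m/s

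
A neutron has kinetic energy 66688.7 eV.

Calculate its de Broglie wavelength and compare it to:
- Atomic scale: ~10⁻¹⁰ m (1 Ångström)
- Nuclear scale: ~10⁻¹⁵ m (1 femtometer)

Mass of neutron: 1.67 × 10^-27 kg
λ = 1.11 × 10^-13 m, which is between nuclear and atomic scales.

Using λ = h/√(2mKE):

KE = 66688.7 eV = 1.068 × 10^-14 J

λ = h/√(2mKE)
λ = (6.626 × 10^-34 J·s) / √(2 × 1.67 × 10^-27 kg × 1.068 × 10^-14 J)
λ = 1.11 × 10^-13 m

Comparison:
- Atomic scale (10⁻¹⁰ m): λ is 0.0011× this size
- Nuclear scale (10⁻¹⁵ m): λ is 1.1e+02× this size

The wavelength is between nuclear and atomic scales.

This wavelength is appropriate for probing atomic structure but too large for nuclear physics experiments.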